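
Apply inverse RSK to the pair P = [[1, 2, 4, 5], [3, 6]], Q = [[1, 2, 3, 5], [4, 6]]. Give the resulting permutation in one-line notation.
Reverse the RSK construction: for i from n down to 1, find the cell of Q containing i, remove the entry at that cell from P, and reverse-bump it up through P; the value ejected from row 1 is w(i).

Step i=6: Q has 6 at row 2, column 2; remove 6 from row 2 of P and reverse-bump: 6 enters row 1 and ejects 5. So w(6) = 5. P is now [[1, 2, 4, 6], [3]].
Step i=5: Q has 5 at row 1, column 4; remove that cell from P, ejecting 6. So w(5) = 6. P is now [[1, 2, 4], [3]].
Step i=4: Q has 4 at row 2, column 1; remove 3 from row 2 of P and reverse-bump: 3 enters row 1 and ejects 2. So w(4) = 2. P is now [[1, 3, 4]].
Step i=3: Q has 3 at row 1, column 3; remove that cell from P, ejecting 4. So w(3) = 4. P is now [[1, 3]].
Step i=2: Q has 2 at row 1, column 2; remove that cell from P, ejecting 3. So w(2) = 3. P is now [[1]].
Step i=1: Q has 1 at row 1, column 1; remove that cell from P, ejecting 1. So w(1) = 1. P is now [].

So w = 1 3 4 2 6 5.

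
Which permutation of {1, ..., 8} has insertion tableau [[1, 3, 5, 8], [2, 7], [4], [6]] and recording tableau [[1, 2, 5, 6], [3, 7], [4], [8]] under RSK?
Reverse the RSK construction: for i from n down to 1, find the cell of Q containing i, remove the entry at that cell from P, and reverse-bump it up through P; the value ejected from row 1 is w(i).

Step i=8: Q has 8 at row 4, column 1; remove 6 from row 4 of P and reverse-bump: 6 enters row 3 and ejects 4; 4 enters row 2 and ejects 2; 2 enters row 1 and ejects 1. So w(8) = 1. P is now [[2, 3, 5, 8], [4, 7], [6]].
Step i=7: Q has 7 at row 2, column 2; remove 7 from row 2 of P and reverse-bump: 7 enters row 1 and ejects 5. So w(7) = 5. P is now [[2, 3, 7, 8], [4], [6]].
Step i=6: Q has 6 at row 1, column 4; remove that cell from P, ejecting 8. So w(6) = 8. P is now [[2, 3, 7], [4], [6]].
Step i=5: Q has 5 at row 1, column 3; remove that cell from P, ejecting 7. So w(5) = 7. P is now [[2, 3], [4], [6]].
Step i=4: Q has 4 at row 3, column 1; remove 6 from row 3 of P and reverse-bump: 6 enters row 2 and ejects 4; 4 enters row 1 and ejects 3. So w(4) = 3. P is now [[2, 4], [6]].
Step i=3: Q has 3 at row 2, column 1; remove 6 from row 2 of P and reverse-bump: 6 enters row 1 and ejects 4. So w(3) = 4. P is now [[2, 6]].
Step i=2: Q has 2 at row 1, column 2; remove that cell from P, ejecting 6. So w(2) = 6. P is now [[2]].
Step i=1: Q has 1 at row 1, column 1; remove that cell from P, ejecting 2. So w(1) = 2. P is now [].

So w = 2 6 4 3 7 8 5 1.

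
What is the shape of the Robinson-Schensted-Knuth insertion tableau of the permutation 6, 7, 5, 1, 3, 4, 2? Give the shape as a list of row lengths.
Row-insert each entry into an empty tableau.

After inserting 6: P = [[6]].
After inserting 7: P = [[6, 7]].
After inserting 5: P = [[5, 7], [6]].
After inserting 1: P = [[1, 7], [5], [6]].
After inserting 3: P = [[1, 3], [5, 7], [6]].
After inserting 4: P = [[1, 3, 4], [5, 7], [6]].
After inserting 2: P = [[1, 2, 4], [3, 7], [5], [6]].

The final insertion tableau P = [[1, 2, 4], [3, 7], [5], [6]] has shape [3, 2, 1, 1].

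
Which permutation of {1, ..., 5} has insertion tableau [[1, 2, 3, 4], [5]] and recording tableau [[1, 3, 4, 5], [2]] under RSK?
Reverse the RSK construction: for i from n down to 1, find the cell of Q containing i, remove the entry at that cell from P, and reverse-bump it up through P; the value ejected from row 1 is w(i).

Step i=5: Q has 5 at row 1, column 4; remove that cell from P, ejecting 4. So w(5) = 4. P is now [[1, 2, 3], [5]].
Step i=4: Q has 4 at row 1, column 3; remove that cell from P, ejecting 3. So w(4) = 3. P is now [[1, 2], [5]].
Step i=3: Q has 3 at row 1, column 2; remove that cell from P, ejecting 2. So w(3) = 2. P is now [[1], [5]].
Step i=2: Q has 2 at row 2, column 1; remove 5 from row 2 of P and reverse-bump: 5 enters row 1 and ejects 1. So w(2) = 1. P is now [[5]].
Step i=1: Q has 1 at row 1, column 1; remove that cell from P, ejecting 5. So w(1) = 5. P is now [].

So w = 5 1 2 3 4.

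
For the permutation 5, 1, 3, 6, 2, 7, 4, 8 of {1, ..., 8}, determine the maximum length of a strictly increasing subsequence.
5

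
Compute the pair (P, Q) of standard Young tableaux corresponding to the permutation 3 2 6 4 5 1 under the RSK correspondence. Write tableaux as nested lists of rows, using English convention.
P = [[1, 4, 5], [2, 6], [3]], Q = [[1, 3, 5], [2, 4], [6]]

Insert each entry of the permutation into P by Schensted row insertion, recording in Q the position of each new cell.

After inserting 3: P = [[3]].
After inserting 2: P = [[2], [3]].
After inserting 6: P = [[2, 6], [3]].
After inserting 4: P = [[2, 4], [3, 6]].
After inserting 5: P = [[2, 4, 5], [3, 6]].
After inserting 1: P = [[1, 4, 5], [2, 6], [3]].

So P = [[1, 4, 5], [2, 6], [3]], Q = [[1, 3, 5], [2, 4], [6]].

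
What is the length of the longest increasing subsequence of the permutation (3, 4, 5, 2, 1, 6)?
4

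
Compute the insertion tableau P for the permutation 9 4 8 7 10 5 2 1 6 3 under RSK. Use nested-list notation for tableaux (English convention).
Insert 9: appended to row 1. P = [[9]].
Insert 4: 4 bumps 9 from row 1; 9 starts row 2. P = [[4], [9]].
Insert 8: appended to row 1. P = [[4, 8], [9]].
Insert 7: 7 bumps 8 from row 1; 8 bumps 9 from row 2; 9 starts row 3. P = [[4, 7], [8], [9]].
Insert 10: appended to row 1. P = [[4, 7, 10], [8], [9]].
Insert 5: 5 bumps 7 from row 1; 7 bumps 8 from row 2; 8 bumps 9 from row 3; 9 starts row 4. P = [[4, 5, 10], [7], [8], [9]].
Insert 2: 2 bumps 4 from row 1; 4 bumps 7 from row 2; 7 bumps 8 from row 3; 8 bumps 9 from row 4; 9 starts row 5. P = [[2, 5, 10], [4], [7], [8], [9]].
Insert 1: 1 bumps 2 from row 1; 2 bumps 4 from row 2; 4 bumps 7 from row 3; 7 bumps 8 from row 4; 8 bumps 9 from row 5; 9 starts row 6. P = [[1, 5, 10], [2], [4], [7], [8], [9]].
Insert 6: 6 bumps 10 from row 1; 10 appends to row 2. P = [[1, 5, 6], [2, 10], [4], [7], [8], [9]].
Insert 3: 3 bumps 5 from row 1; 5 bumps 10 from row 2; 10 appends to row 3. P = [[1, 3, 6], [2, 5], [4, 10], [7], [8], [9]].

So P = [[1, 3, 6], [2, 5], [4, 10], [7], [8], [9]].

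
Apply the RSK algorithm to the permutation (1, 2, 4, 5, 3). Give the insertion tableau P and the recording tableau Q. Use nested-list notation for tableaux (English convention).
P = [[1, 2, 3, 5], [4]], Q = [[1, 2, 3, 4], [5]]

Insert each entry of the permutation into P by Schensted row insertion, recording in Q the position of each new cell.

Insert 1: appended to row 1. P = [[1]], Q = [[1]].
Insert 2: appended to row 1. P = [[1, 2]], Q = [[1, 2]].
Insert 4: appended to row 1. P = [[1, 2, 4]], Q = [[1, 2, 3]].
Insert 5: appended to row 1. P = [[1, 2, 4, 5]], Q = [[1, 2, 3, 4]].
Insert 3: 3 bumps 4 from row 1; 4 starts row 2. P = [[1, 2, 3, 5], [4]], Q = [[1, 2, 3, 4], [5]].

So P = [[1, 2, 3, 5], [4]], Q = [[1, 2, 3, 4], [5]].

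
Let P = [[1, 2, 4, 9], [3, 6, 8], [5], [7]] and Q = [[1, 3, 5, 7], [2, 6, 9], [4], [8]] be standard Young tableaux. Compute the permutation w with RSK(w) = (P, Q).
7 5 6 1 8 3 9 2 4

Reverse the RSK construction: for i from n down to 1, find the cell of Q containing i, remove the entry at that cell from P, and reverse-bump it up through P; the value ejected from row 1 is w(i).

Step i=9: Q has 9 at row 2, column 3; remove 8 from row 2 of P and reverse-bump: 8 enters row 1 and ejects 4. So w(9) = 4. P is now [[1, 2, 8, 9], [3, 6], [5], [7]].
Step i=8: Q has 8 at row 4, column 1; remove 7 from row 4 of P and reverse-bump: 7 enters row 3 and ejects 5; 5 enters row 2 and ejects 3; 3 enters row 1 and ejects 2. So w(8) = 2. P is now [[1, 3, 8, 9], [5, 6], [7]].
Step i=7: Q has 7 at row 1, column 4; remove that cell from P, ejecting 9. So w(7) = 9. P is now [[1, 3, 8], [5, 6], [7]].
Step i=6: Q has 6 at row 2, column 2; remove 6 from row 2 of P and reverse-bump: 6 enters row 1 and ejects 3. So w(6) = 3. P is now [[1, 6, 8], [5], [7]].
Step i=5: Q has 5 at row 1, column 3; remove that cell from P, ejecting 8. So w(5) = 8. P is now [[1, 6], [5], [7]].
Step i=4: Q has 4 at row 3, column 1; remove 7 from row 3 of P and reverse-bump: 7 enters row 2 and ejects 5; 5 enters row 1 and ejects 1. So w(4) = 1. P is now [[5, 6], [7]].
Step i=3: Q has 3 at row 1, column 2; remove that cell from P, ejecting 6. So w(3) = 6. P is now [[5], [7]].
Step i=2: Q has 2 at row 2, column 1; remove 7 from row 2 of P and reverse-bump: 7 enters row 1 and ejects 5. So w(2) = 5. P is now [[7]].
Step i=1: Q has 1 at row 1, column 1; remove that cell from P, ejecting 7. So w(1) = 7. P is now [].

So w = 7 5 6 1 8 3 9 2 4.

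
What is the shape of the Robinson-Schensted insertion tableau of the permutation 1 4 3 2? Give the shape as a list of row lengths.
[2, 1, 1]

RSK row insertion gives P = [[1, 2], [3], [4]], which has shape [2, 1, 1].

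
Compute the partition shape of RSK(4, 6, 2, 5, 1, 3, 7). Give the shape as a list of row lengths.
RSK row insertion gives P = [[1, 3, 7], [2, 5], [4, 6]], which has shape [3, 2, 2].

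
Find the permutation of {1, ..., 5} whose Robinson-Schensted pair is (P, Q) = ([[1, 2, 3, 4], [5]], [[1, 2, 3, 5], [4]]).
Reverse the RSK construction: for i from n down to 1, find the cell of Q containing i, remove the entry at that cell from P, and reverse-bump it up through P; the value ejected from row 1 is w(i).

Step i=5: Q has 5 at row 1, column 4; remove that cell from P, ejecting 4. So w(5) = 4. P is now [[1, 2, 3], [5]].
Step i=4: Q has 4 at row 2, column 1; remove 5 from row 2 of P and reverse-bump: 5 enters row 1 and ejects 3. So w(4) = 3. P is now [[1, 2, 5]].
Step i=3: Q has 3 at row 1, column 3; remove that cell from P, ejecting 5. So w(3) = 5. P is now [[1, 2]].
Step i=2: Q has 2 at row 1, column 2; remove that cell from P, ejecting 2. So w(2) = 2. P is now [[1]].
Step i=1: Q has 1 at row 1, column 1; remove that cell from P, ejecting 1. So w(1) = 1. P is now [].

So w = 1 2 5 3 4.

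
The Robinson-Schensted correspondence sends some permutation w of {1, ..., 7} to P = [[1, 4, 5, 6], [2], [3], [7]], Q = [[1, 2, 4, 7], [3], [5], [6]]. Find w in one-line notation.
3 7 4 5 2 1 6

Reverse RSK: for i = n, n-1, ..., 1, locate i in Q, remove the corresponding corner cell from P, and reverse-bump its entry up through P; the value ejected from row 1 is w(i).

So w = 3 7 4 5 2 1 6.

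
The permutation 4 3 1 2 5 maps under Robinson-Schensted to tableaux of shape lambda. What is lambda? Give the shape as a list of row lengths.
Row-insert each entry into an empty tableau.

After inserting 4: P = [[4]].
After inserting 3: P = [[3], [4]].
After inserting 1: P = [[1], [3], [4]].
After inserting 2: P = [[1, 2], [3], [4]].
After inserting 5: P = [[1, 2, 5], [3], [4]].

The final insertion tableau P = [[1, 2, 5], [3], [4]] has shape [3, 1, 1].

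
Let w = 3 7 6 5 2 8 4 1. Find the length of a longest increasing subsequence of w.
3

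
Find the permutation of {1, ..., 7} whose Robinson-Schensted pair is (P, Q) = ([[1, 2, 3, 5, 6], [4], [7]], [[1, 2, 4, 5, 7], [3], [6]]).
Reverse RSK: for i = n, n-1, ..., 1, locate i in Q, remove the corresponding corner cell from P, and reverse-bump its entry up through P; the value ejected from row 1 is w(i).

So w = 1 7 2 4 5 3 6.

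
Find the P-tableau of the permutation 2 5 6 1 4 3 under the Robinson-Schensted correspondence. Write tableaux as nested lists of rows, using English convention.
P = [[1, 3, 6], [2, 4], [5]]

After inserting 2: P = [[2]].
After inserting 5: P = [[2, 5]].
After inserting 6: P = [[2, 5, 6]].
After inserting 1: P = [[1, 5, 6], [2]].
After inserting 4: P = [[1, 4, 6], [2, 5]].
After inserting 3: P = [[1, 3, 6], [2, 4], [5]].

So P = [[1, 3, 6], [2, 4], [5]].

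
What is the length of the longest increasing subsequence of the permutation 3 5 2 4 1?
2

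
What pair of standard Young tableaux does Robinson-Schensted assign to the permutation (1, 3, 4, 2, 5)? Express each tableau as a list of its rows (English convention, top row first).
P = [[1, 2, 4, 5], [3]], Q = [[1, 2, 3, 5], [4]]

Insert each entry of the permutation into P by Schensted row insertion, recording in Q the position of each new cell.

Insert 1: appended to row 1. P = [[1]].
Insert 3: appended to row 1. P = [[1, 3]].
Insert 4: appended to row 1. P = [[1, 3, 4]].
Insert 2: 2 bumps 3 from row 1; 3 starts row 2. P = [[1, 2, 4], [3]].
Insert 5: appended to row 1. P = [[1, 2, 4, 5], [3]].

So P = [[1, 2, 4, 5], [3]], Q = [[1, 2, 3, 5], [4]].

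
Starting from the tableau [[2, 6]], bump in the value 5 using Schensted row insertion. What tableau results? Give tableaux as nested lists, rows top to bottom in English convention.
In row 1, 5 replaces 6 (the leftmost entry greater than 5); 6 is bumped to row 2. 6 starts a new row 2. The new tableau is [[2, 5], [6]].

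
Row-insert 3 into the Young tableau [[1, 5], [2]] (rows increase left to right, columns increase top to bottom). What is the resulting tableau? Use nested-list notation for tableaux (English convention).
[[1, 3], [2, 5]]

In row 1, 3 replaces 5 (the leftmost entry greater than 3); 5 is bumped to row 2. 5 is appended to row 2. The new tableau is [[1, 3], [2, 5]].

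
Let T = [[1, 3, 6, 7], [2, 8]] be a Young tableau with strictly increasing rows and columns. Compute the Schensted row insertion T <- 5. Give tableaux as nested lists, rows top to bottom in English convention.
[[1, 3, 5, 7], [2, 6], [8]]

In row 1, 5 replaces 6 (the leftmost entry greater than 5); 6 is bumped to row 2. In row 2, 6 replaces 8 (the leftmost entry greater than 6); 8 is bumped to row 3. 8 starts a new row 3. The new tableau is [[1, 3, 5, 7], [2, 6], [8]].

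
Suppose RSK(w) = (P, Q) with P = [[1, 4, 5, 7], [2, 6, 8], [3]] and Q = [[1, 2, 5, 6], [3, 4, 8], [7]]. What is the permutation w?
3 6 2 4 5 8 1 7

Reverse the RSK construction: for i from n down to 1, find the cell of Q containing i, remove the entry at that cell from P, and reverse-bump it up through P; the value ejected from row 1 is w(i).

Step i=8: Q has 8 at row 2, column 3; remove 8 from row 2 of P and reverse-bump: 8 enters row 1 and ejects 7. So w(8) = 7. P is now [[1, 4, 5, 8], [2, 6], [3]].
Step i=7: Q has 7 at row 3, column 1; remove 3 from row 3 of P and reverse-bump: 3 enters row 2 and ejects 2; 2 enters row 1 and ejects 1. So w(7) = 1. P is now [[2, 4, 5, 8], [3, 6]].
Step i=6: Q has 6 at row 1, column 4; remove that cell from P, ejecting 8. So w(6) = 8. P is now [[2, 4, 5], [3, 6]].
Step i=5: Q has 5 at row 1, column 3; remove that cell from P, ejecting 5. So w(5) = 5. P is now [[2, 4], [3, 6]].
Step i=4: Q has 4 at row 2, column 2; remove 6 from row 2 of P and reverse-bump: 6 enters row 1 and ejects 4. So w(4) = 4. P is now [[2, 6], [3]].
Step i=3: Q has 3 at row 2, column 1; remove 3 from row 2 of P and reverse-bump: 3 enters row 1 and ejects 2. So w(3) = 2. P is now [[3, 6]].
Step i=2: Q has 2 at row 1, column 2; remove that cell from P, ejecting 6. So w(2) = 6. P is now [[3]].
Step i=1: Q has 1 at row 1, column 1; remove that cell from P, ejecting 3. So w(1) = 3. P is now [].

So w = 3 6 2 4 5 8 1 7.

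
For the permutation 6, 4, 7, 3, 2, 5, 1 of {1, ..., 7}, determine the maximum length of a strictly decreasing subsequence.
5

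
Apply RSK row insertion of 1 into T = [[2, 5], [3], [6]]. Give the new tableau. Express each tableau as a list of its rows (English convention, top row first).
[[1, 5], [2], [3], [6]]

In row 1, 1 replaces 2 (the leftmost entry greater than 1); 2 is bumped to row 2. In row 2, 2 replaces 3 (the leftmost entry greater than 2); 3 is bumped to row 3. In row 3, 3 replaces 6 (the leftmost entry greater than 3); 6 is bumped to row 4. 6 starts a new row 4. The new tableau is [[1, 5], [2], [3], [6]].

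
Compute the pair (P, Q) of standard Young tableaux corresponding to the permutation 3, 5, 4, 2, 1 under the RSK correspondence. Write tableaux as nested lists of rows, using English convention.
Insert each entry of the permutation into P by Schensted row insertion, recording in Q the position of each new cell.

After inserting 3: P = [[3]].
After inserting 5: P = [[3, 5]].
After inserting 4: P = [[3, 4], [5]].
After inserting 2: P = [[2, 4], [3], [5]].
After inserting 1: P = [[1, 4], [2], [3], [5]].

So P = [[1, 4], [2], [3], [5]], Q = [[1, 2], [3], [4], [5]].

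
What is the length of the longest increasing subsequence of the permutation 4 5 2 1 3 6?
3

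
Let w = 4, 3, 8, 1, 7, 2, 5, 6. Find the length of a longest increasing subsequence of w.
4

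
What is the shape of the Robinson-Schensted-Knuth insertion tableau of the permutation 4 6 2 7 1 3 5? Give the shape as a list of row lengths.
[3, 3, 1]

Row-insert each entry into an empty tableau.

After inserting 4: P = [[4]].
After inserting 6: P = [[4, 6]].
After inserting 2: P = [[2, 6], [4]].
After inserting 7: P = [[2, 6, 7], [4]].
After inserting 1: P = [[1, 6, 7], [2], [4]].
After inserting 3: P = [[1, 3, 7], [2, 6], [4]].
After inserting 5: P = [[1, 3, 5], [2, 6, 7], [4]].

The final insertion tableau P = [[1, 3, 5], [2, 6, 7], [4]] has shape [3, 3, 1].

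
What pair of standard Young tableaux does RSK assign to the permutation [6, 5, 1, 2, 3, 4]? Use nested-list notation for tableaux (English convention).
Insert each entry of the permutation into P by Schensted row insertion, recording in Q the position of each new cell.

Insert 6: appended to row 1. P = [[6]].
Insert 5: 5 bumps 6 from row 1; 6 starts row 2. P = [[5], [6]].
Insert 1: 1 bumps 5 from row 1; 5 bumps 6 from row 2; 6 starts row 3. P = [[1], [5], [6]].
Insert 2: appended to row 1. P = [[1, 2], [5], [6]].
Insert 3: appended to row 1. P = [[1, 2, 3], [5], [6]].
Insert 4: appended to row 1. P = [[1, 2, 3, 4], [5], [6]].

So P = [[1, 2, 3, 4], [5], [6]], Q = [[1, 4, 5, 6], [2], [3]].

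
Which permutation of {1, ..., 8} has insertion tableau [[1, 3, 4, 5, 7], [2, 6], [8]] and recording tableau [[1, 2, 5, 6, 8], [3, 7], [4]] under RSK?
Reverse the RSK construction: for i from n down to 1, find the cell of Q containing i, remove the entry at that cell from P, and reverse-bump it up through P; the value ejected from row 1 is w(i).

Step i=8: Q has 8 at row 1, column 5; remove that cell from P, ejecting 7. So w(8) = 7. P is now [[1, 3, 4, 5], [2, 6], [8]].
Step i=7: Q has 7 at row 2, column 2; remove 6 from row 2 of P and reverse-bump: 6 enters row 1 and ejects 5. So w(7) = 5. P is now [[1, 3, 4, 6], [2], [8]].
Step i=6: Q has 6 at row 1, column 4; remove that cell from P, ejecting 6. So w(6) = 6. P is now [[1, 3, 4], [2], [8]].
Step i=5: Q has 5 at row 1, column 3; remove that cell from P, ejecting 4. So w(5) = 4. P is now [[1, 3], [2], [8]].
Step i=4: Q has 4 at row 3, column 1; remove 8 from row 3 of P and reverse-bump: 8 enters row 2 and ejects 2; 2 enters row 1 and ejects 1. So w(4) = 1. P is now [[2, 3], [8]].
Step i=3: Q has 3 at row 2, column 1; remove 8 from row 2 of P and reverse-bump: 8 enters row 1 and ejects 3. So w(3) = 3. P is now [[2, 8]].
Step i=2: Q has 2 at row 1, column 2; remove that cell from P, ejecting 8. So w(2) = 8. P is now [[2]].
Step i=1: Q has 1 at row 1, column 1; remove that cell from P, ejecting 2. So w(1) = 2. P is now [].

So w = 2 8 3 1 4 6 5 7.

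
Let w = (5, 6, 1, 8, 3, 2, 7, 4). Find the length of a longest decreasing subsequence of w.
3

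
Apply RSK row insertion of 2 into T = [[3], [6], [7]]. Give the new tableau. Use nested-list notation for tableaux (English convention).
[[2], [3], [6], [7]]

In row 1, 2 replaces 3 (the leftmost entry greater than 2); 3 is bumped to row 2. In row 2, 3 replaces 6 (the leftmost entry greater than 3); 6 is bumped to row 3. In row 3, 6 replaces 7 (the leftmost entry greater than 6); 7 is bumped to row 4. 7 starts a new row 4. The new tableau is [[2], [3], [6], [7]].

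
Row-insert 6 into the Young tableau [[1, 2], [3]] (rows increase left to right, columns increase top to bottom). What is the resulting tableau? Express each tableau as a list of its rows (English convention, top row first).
6 is larger than every entry of row 1, so it is appended to row 1. The new tableau is [[1, 2, 6], [3]].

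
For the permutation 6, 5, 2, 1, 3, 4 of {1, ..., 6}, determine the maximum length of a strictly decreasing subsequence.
4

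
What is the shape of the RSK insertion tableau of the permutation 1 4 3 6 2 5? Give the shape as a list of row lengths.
Row-insert each entry into an empty tableau.

After inserting 1: P = [[1]].
After inserting 4: P = [[1, 4]].
After inserting 3: P = [[1, 3], [4]].
After inserting 6: P = [[1, 3, 6], [4]].
After inserting 2: P = [[1, 2, 6], [3], [4]].
After inserting 5: P = [[1, 2, 5], [3, 6], [4]].

The final insertion tableau P = [[1, 2, 5], [3, 6], [4]] has shape [3, 2, 1].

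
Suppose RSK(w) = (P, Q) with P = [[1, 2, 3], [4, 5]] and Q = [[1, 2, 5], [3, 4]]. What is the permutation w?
4 5 1 2 3

Reverse the RSK construction: for i from n down to 1, find the cell of Q containing i, remove the entry at that cell from P, and reverse-bump it up through P; the value ejected from row 1 is w(i).

Step i=5: Q has 5 at row 1, column 3; remove that cell from P, ejecting 3. So w(5) = 3. P is now [[1, 2], [4, 5]].
Step i=4: Q has 4 at row 2, column 2; remove 5 from row 2 of P and reverse-bump: 5 enters row 1 and ejects 2. So w(4) = 2. P is now [[1, 5], [4]].
Step i=3: Q has 3 at row 2, column 1; remove 4 from row 2 of P and reverse-bump: 4 enters row 1 and ejects 1. So w(3) = 1. P is now [[4, 5]].
Step i=2: Q has 2 at row 1, column 2; remove that cell from P, ejecting 5. So w(2) = 5. P is now [[4]].
Step i=1: Q has 1 at row 1, column 1; remove that cell from P, ejecting 4. So w(1) = 4. P is now [].

So w = 4 5 1 2 3.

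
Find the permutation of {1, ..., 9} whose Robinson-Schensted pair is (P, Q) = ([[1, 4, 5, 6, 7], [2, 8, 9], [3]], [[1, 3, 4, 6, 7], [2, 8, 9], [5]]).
3 2 4 5 1 8 9 6 7

Reverse the RSK construction: for i from n down to 1, find the cell of Q containing i, remove the entry at that cell from P, and reverse-bump it up through P; the value ejected from row 1 is w(i).

Step i=9: Q has 9 at row 2, column 3; remove 9 from row 2 of P and reverse-bump: 9 enters row 1 and ejects 7. So w(9) = 7. P is now [[1, 4, 5, 6, 9], [2, 8], [3]].
Step i=8: Q has 8 at row 2, column 2; remove 8 from row 2 of P and reverse-bump: 8 enters row 1 and ejects 6. So w(8) = 6. P is now [[1, 4, 5, 8, 9], [2], [3]].
Step i=7: Q has 7 at row 1, column 5; remove that cell from P, ejecting 9. So w(7) = 9. P is now [[1, 4, 5, 8], [2], [3]].
Step i=6: Q has 6 at row 1, column 4; remove that cell from P, ejecting 8. So w(6) = 8. P is now [[1, 4, 5], [2], [3]].
Step i=5: Q has 5 at row 3, column 1; remove 3 from row 3 of P and reverse-bump: 3 enters row 2 and ejects 2; 2 enters row 1 and ejects 1. So w(5) = 1. P is now [[2, 4, 5], [3]].
Step i=4: Q has 4 at row 1, column 3; remove that cell from P, ejecting 5. So w(4) = 5. P is now [[2, 4], [3]].
Step i=3: Q has 3 at row 1, column 2; remove that cell from P, ejecting 4. So w(3) = 4. P is now [[2], [3]].
Step i=2: Q has 2 at row 2, column 1; remove 3 from row 2 of P and reverse-bump: 3 enters row 1 and ejects 2. So w(2) = 2. P is now [[3]].
Step i=1: Q has 1 at row 1, column 1; remove that cell from P, ejecting 3. So w(1) = 3. P is now [].

So w = 3 2 4 5 1 8 9 6 7.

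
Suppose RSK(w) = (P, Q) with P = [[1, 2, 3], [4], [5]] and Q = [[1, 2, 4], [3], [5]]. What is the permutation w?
Reverse the RSK construction: for i from n down to 1, find the cell of Q containing i, remove the entry at that cell from P, and reverse-bump it up through P; the value ejected from row 1 is w(i).

Step i=5: Q has 5 at row 3, column 1; remove 5 from row 3 of P and reverse-bump: 5 enters row 2 and ejects 4; 4 enters row 1 and ejects 3. So w(5) = 3. P is now [[1, 2, 4], [5]].
Step i=4: Q has 4 at row 1, column 3; remove that cell from P, ejecting 4. So w(4) = 4. P is now [[1, 2], [5]].
Step i=3: Q has 3 at row 2, column 1; remove 5 from row 2 of P and reverse-bump: 5 enters row 1 and ejects 2. So w(3) = 2. P is now [[1, 5]].
Step i=2: Q has 2 at row 1, column 2; remove that cell from P, ejecting 5. So w(2) = 5. P is now [[1]].
Step i=1: Q has 1 at row 1, column 1; remove that cell from P, ejecting 1. So w(1) = 1. P is now [].

So w = 1 5 2 4 3.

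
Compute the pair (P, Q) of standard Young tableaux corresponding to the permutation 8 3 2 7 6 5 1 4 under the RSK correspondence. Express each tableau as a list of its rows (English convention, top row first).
Insert each entry of the permutation into P by Schensted row insertion, recording in Q the position of each new cell.

Insert 8: appended to row 1. P = [[8]].
Insert 3: 3 bumps 8 from row 1; 8 starts row 2. P = [[3], [8]].
Insert 2: 2 bumps 3 from row 1; 3 bumps 8 from row 2; 8 starts row 3. P = [[2], [3], [8]].
Insert 7: appended to row 1. P = [[2, 7], [3], [8]].
Insert 6: 6 bumps 7 from row 1; 7 appends to row 2. P = [[2, 6], [3, 7], [8]].
Insert 5: 5 bumps 6 from row 1; 6 bumps 7 from row 2; 7 bumps 8 from row 3; 8 starts row 4. P = [[2, 5], [3, 6], [7], [8]].
Insert 1: 1 bumps 2 from row 1; 2 bumps 3 from row 2; 3 bumps 7 from row 3; 7 bumps 8 from row 4; 8 starts row 5. P = [[1, 5], [2, 6], [3], [7], [8]].
Insert 4: 4 bumps 5 from row 1; 5 bumps 6 from row 2; 6 appends to row 3. P = [[1, 4], [2, 5], [3, 6], [7], [8]].

So P = [[1, 4], [2, 5], [3, 6], [7], [8]], Q = [[1, 4], [2, 5], [3, 8], [6], [7]].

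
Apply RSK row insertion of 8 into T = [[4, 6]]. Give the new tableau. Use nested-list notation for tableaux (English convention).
[[4, 6, 8]]

8 is larger than every entry of row 1, so it is appended to row 1. The new tableau is [[4, 6, 8]].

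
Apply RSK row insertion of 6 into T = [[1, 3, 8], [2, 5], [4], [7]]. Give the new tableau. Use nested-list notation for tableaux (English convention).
In row 1, 6 replaces 8 (the leftmost entry greater than 6); 8 is bumped to row 2. 8 is appended to row 2. The new tableau is [[1, 3, 6], [2, 5, 8], [4], [7]].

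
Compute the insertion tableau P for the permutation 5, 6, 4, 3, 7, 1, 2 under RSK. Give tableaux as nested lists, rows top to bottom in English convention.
Insert 5: appended to row 1. P = [[5]].
Insert 6: appended to row 1. P = [[5, 6]].
Insert 4: 4 bumps 5 from row 1; 5 starts row 2. P = [[4, 6], [5]].
Insert 3: 3 bumps 4 from row 1; 4 bumps 5 from row 2; 5 starts row 3. P = [[3, 6], [4], [5]].
Insert 7: appended to row 1. P = [[3, 6, 7], [4], [5]].
Insert 1: 1 bumps 3 from row 1; 3 bumps 4 from row 2; 4 bumps 5 from row 3; 5 starts row 4. P = [[1, 6, 7], [3], [4], [5]].
Insert 2: 2 bumps 6 from row 1; 6 appends to row 2. P = [[1, 2, 7], [3, 6], [4], [5]].

So P = [[1, 2, 7], [3, 6], [4], [5]].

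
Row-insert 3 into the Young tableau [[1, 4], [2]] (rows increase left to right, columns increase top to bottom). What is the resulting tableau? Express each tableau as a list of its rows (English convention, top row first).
[[1, 3], [2, 4]]

In row 1, 3 replaces 4 (the leftmost entry greater than 3); 4 is bumped to row 2. 4 is appended to row 2. The new tableau is [[1, 3], [2, 4]].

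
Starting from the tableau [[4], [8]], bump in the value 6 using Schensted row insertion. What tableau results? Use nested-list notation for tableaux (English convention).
[[4, 6], [8]]

6 is larger than every entry of row 1, so it is appended to row 1. The new tableau is [[4, 6], [8]].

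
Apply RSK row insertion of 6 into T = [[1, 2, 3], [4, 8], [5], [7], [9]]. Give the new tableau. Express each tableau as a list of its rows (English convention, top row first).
[[1, 2, 3, 6], [4, 8], [5], [7], [9]]

6 is larger than every entry of row 1, so it is appended to row 1. The new tableau is [[1, 2, 3, 6], [4, 8], [5], [7], [9]].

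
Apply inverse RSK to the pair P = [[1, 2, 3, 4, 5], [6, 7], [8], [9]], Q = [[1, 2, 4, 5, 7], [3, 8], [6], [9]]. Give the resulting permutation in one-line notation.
1 9 2 3 6 4 8 7 5

Reverse the RSK construction: for i from n down to 1, find the cell of Q containing i, remove the entry at that cell from P, and reverse-bump it up through P; the value ejected from row 1 is w(i).

Step i=9: Q has 9 at row 4, column 1; remove 9 from row 4 of P and reverse-bump: 9 enters row 3 and ejects 8; 8 enters row 2 and ejects 7; 7 enters row 1 and ejects 5. So w(9) = 5. P is now [[1, 2, 3, 4, 7], [6, 8], [9]].
Step i=8: Q has 8 at row 2, column 2; remove 8 from row 2 of P and reverse-bump: 8 enters row 1 and ejects 7. So w(8) = 7. P is now [[1, 2, 3, 4, 8], [6], [9]].
Step i=7: Q has 7 at row 1, column 5; remove that cell from P, ejecting 8. So w(7) = 8. P is now [[1, 2, 3, 4], [6], [9]].
Step i=6: Q has 6 at row 3, column 1; remove 9 from row 3 of P and reverse-bump: 9 enters row 2 and ejects 6; 6 enters row 1 and ejects 4. So w(6) = 4. P is now [[1, 2, 3, 6], [9]].
Step i=5: Q has 5 at row 1, column 4; remove that cell from P, ejecting 6. So w(5) = 6. P is now [[1, 2, 3], [9]].
Step i=4: Q has 4 at row 1, column 3; remove that cell from P, ejecting 3. So w(4) = 3. P is now [[1, 2], [9]].
Step i=3: Q has 3 at row 2, column 1; remove 9 from row 2 of P and reverse-bump: 9 enters row 1 and ejects 2. So w(3) = 2. P is now [[1, 9]].
Step i=2: Q has 2 at row 1, column 2; remove that cell from P, ejecting 9. So w(2) = 9. P is now [[1]].
Step i=1: Q has 1 at row 1, column 1; remove that cell from P, ejecting 1. So w(1) = 1. P is now [].

So w = 1 9 2 3 6 4 8 7 5.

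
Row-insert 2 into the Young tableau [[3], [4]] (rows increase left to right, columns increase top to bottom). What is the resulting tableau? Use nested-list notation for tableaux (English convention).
[[2], [3], [4]]

In row 1, 2 replaces 3 (the leftmost entry greater than 2); 3 is bumped to row 2. In row 2, 3 replaces 4 (the leftmost entry greater than 3); 4 is bumped to row 3. 4 starts a new row 3. The new tableau is [[2], [3], [4]].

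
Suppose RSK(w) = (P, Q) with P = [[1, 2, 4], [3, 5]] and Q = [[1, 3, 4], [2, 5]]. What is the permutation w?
Reverse RSK: for i = n, n-1, ..., 1, locate i in Q, remove the corresponding corner cell from P, and reverse-bump its entry up through P; the value ejected from row 1 is w(i).

So w = 3 1 2 5 4.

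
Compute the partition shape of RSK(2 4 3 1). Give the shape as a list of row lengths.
Row-insert each entry into an empty tableau.

After inserting 2: P = [[2]].
After inserting 4: P = [[2, 4]].
After inserting 3: P = [[2, 3], [4]].
After inserting 1: P = [[1, 3], [2], [4]].

The final insertion tableau P = [[1, 3], [2], [4]] has shape [2, 1, 1].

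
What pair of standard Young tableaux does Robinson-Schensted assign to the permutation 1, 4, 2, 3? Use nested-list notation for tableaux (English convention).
P = [[1, 2, 3], [4]], Q = [[1, 2, 4], [3]]

Insert each entry of the permutation into P by Schensted row insertion, recording in Q the position of each new cell.

Insert 1: appended to row 1. P = [[1]], Q = [[1]].
Insert 4: appended to row 1. P = [[1, 4]], Q = [[1, 2]].
Insert 2: 2 bumps 4 from row 1; 4 starts row 2. P = [[1, 2], [4]], Q = [[1, 2], [3]].
Insert 3: appended to row 1. P = [[1, 2, 3], [4]], Q = [[1, 2, 4], [3]].

So P = [[1, 2, 3], [4]], Q = [[1, 2, 4], [3]].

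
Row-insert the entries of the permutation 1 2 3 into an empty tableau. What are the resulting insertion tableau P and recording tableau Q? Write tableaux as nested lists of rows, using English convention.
P = [[1, 2, 3]], Q = [[1, 2, 3]]

Insert each entry of the permutation into P by Schensted row insertion, recording in Q the position of each new cell.

Insert 1: appended to row 1. P = [[1]].
Insert 2: appended to row 1. P = [[1, 2]].
Insert 3: appended to row 1. P = [[1, 2, 3]].

So P = [[1, 2, 3]], Q = [[1, 2, 3]].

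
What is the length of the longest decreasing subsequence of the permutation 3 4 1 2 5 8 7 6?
3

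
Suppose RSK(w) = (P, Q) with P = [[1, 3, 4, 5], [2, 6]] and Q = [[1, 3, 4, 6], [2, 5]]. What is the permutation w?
2 1 3 6 4 5

Reverse the RSK construction: for i from n down to 1, find the cell of Q containing i, remove the entry at that cell from P, and reverse-bump it up through P; the value ejected from row 1 is w(i).

Step i=6: Q has 6 at row 1, column 4; remove that cell from P, ejecting 5. So w(6) = 5. P is now [[1, 3, 4], [2, 6]].
Step i=5: Q has 5 at row 2, column 2; remove 6 from row 2 of P and reverse-bump: 6 enters row 1 and ejects 4. So w(5) = 4. P is now [[1, 3, 6], [2]].
Step i=4: Q has 4 at row 1, column 3; remove that cell from P, ejecting 6. So w(4) = 6. P is now [[1, 3], [2]].
Step i=3: Q has 3 at row 1, column 2; remove that cell from P, ejecting 3. So w(3) = 3. P is now [[1], [2]].
Step i=2: Q has 2 at row 2, column 1; remove 2 from row 2 of P and reverse-bump: 2 enters row 1 and ejects 1. So w(2) = 1. P is now [[2]].
Step i=1: Q has 1 at row 1, column 1; remove that cell from P, ejecting 2. So w(1) = 2. P is now [].

So w = 2 1 3 6 4 5.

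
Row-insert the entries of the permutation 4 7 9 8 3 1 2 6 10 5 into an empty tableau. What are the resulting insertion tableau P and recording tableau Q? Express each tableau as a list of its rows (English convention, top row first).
P = [[1, 2, 5, 10], [3, 6, 8], [4, 7], [9]], Q = [[1, 2, 3, 9], [4, 7, 8], [5, 10], [6]]

Insert each entry of the permutation into P by Schensted row insertion, recording in Q the position of each new cell.

After inserting 4: P = [[4]].
After inserting 7: P = [[4, 7]].
After inserting 9: P = [[4, 7, 9]].
After inserting 8: P = [[4, 7, 8], [9]].
After inserting 3: P = [[3, 7, 8], [4], [9]].
After inserting 1: P = [[1, 7, 8], [3], [4], [9]].
After inserting 2: P = [[1, 2, 8], [3, 7], [4], [9]].
After inserting 6: P = [[1, 2, 6], [3, 7, 8], [4], [9]].
After inserting 10: P = [[1, 2, 6, 10], [3, 7, 8], [4], [9]].
After inserting 5: P = [[1, 2, 5, 10], [3, 6, 8], [4, 7], [9]].

So P = [[1, 2, 5, 10], [3, 6, 8], [4, 7], [9]], Q = [[1, 2, 3, 9], [4, 7, 8], [5, 10], [6]].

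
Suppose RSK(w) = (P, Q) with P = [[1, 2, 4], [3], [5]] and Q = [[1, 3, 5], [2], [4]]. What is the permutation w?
Reverse the RSK construction: for i from n down to 1, find the cell of Q containing i, remove the entry at that cell from P, and reverse-bump it up through P; the value ejected from row 1 is w(i).

Step i=5: Q has 5 at row 1, column 3; remove that cell from P, ejecting 4. So w(5) = 4. P is now [[1, 2], [3], [5]].
Step i=4: Q has 4 at row 3, column 1; remove 5 from row 3 of P and reverse-bump: 5 enters row 2 and ejects 3; 3 enters row 1 and ejects 2. So w(4) = 2. P is now [[1, 3], [5]].
Step i=3: Q has 3 at row 1, column 2; remove that cell from P, ejecting 3. So w(3) = 3. P is now [[1], [5]].
Step i=2: Q has 2 at row 2, column 1; remove 5 from row 2 of P and reverse-bump: 5 enters row 1 and ejects 1. So w(2) = 1. P is now [[5]].
Step i=1: Q has 1 at row 1, column 1; remove that cell from P, ejecting 5. So w(1) = 5. P is now [].

So w = 5 1 3 2 4.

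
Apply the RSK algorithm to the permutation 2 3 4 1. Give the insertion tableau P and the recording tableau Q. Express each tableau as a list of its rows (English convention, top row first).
Insert each entry of the permutation into P by Schensted row insertion, recording in Q the position of each new cell.

Insert 2: appended to row 1. P = [[2]], Q = [[1]].
Insert 3: appended to row 1. P = [[2, 3]], Q = [[1, 2]].
Insert 4: appended to row 1. P = [[2, 3, 4]], Q = [[1, 2, 3]].
Insert 1: 1 bumps 2 from row 1; 2 starts row 2. P = [[1, 3, 4], [2]], Q = [[1, 2, 3], [4]].

So P = [[1, 3, 4], [2]], Q = [[1, 2, 3], [4]].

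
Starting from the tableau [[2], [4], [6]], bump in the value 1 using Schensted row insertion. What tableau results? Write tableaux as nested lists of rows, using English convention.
[[1], [2], [4], [6]]

In row 1, 1 replaces 2 (the leftmost entry greater than 1); 2 is bumped to row 2. In row 2, 2 replaces 4 (the leftmost entry greater than 2); 4 is bumped to row 3. In row 3, 4 replaces 6 (the leftmost entry greater than 4); 6 is bumped to row 4. 6 starts a new row 4. The new tableau is [[1], [2], [4], [6]].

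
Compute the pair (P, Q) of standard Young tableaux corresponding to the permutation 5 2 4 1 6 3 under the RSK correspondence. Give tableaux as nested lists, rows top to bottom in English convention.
P = [[1, 3, 6], [2, 4], [5]], Q = [[1, 3, 5], [2, 6], [4]]

Insert each entry of the permutation into P by Schensted row insertion, recording in Q the position of each new cell.

Insert 5: appended to row 1. P = [[5]].
Insert 2: 2 bumps 5 from row 1; 5 starts row 2. P = [[2], [5]].
Insert 4: appended to row 1. P = [[2, 4], [5]].
Insert 1: 1 bumps 2 from row 1; 2 bumps 5 from row 2; 5 starts row 3. P = [[1, 4], [2], [5]].
Insert 6: appended to row 1. P = [[1, 4, 6], [2], [5]].
Insert 3: 3 bumps 4 from row 1; 4 appends to row 2. P = [[1, 3, 6], [2, 4], [5]].

So P = [[1, 3, 6], [2, 4], [5]], Q = [[1, 3, 5], [2, 6], [4]].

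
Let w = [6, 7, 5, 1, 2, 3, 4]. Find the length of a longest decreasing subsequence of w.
3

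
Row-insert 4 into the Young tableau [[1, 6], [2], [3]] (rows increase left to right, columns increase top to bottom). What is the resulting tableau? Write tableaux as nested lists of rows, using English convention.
In row 1, 4 replaces 6 (the leftmost entry greater than 4); 6 is bumped to row 2. 6 is appended to row 2. The new tableau is [[1, 4], [2, 6], [3]].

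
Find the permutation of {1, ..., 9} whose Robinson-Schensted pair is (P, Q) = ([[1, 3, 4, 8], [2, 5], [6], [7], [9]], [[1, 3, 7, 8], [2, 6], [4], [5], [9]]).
9 2 7 6 1 3 5 8 4

Reverse the RSK construction: for i from n down to 1, find the cell of Q containing i, remove the entry at that cell from P, and reverse-bump it up through P; the value ejected from row 1 is w(i).

Step i=9: Q has 9 at row 5, column 1; remove 9 from row 5 of P and reverse-bump: 9 enters row 4 and ejects 7; 7 enters row 3 and ejects 6; 6 enters row 2 and ejects 5; 5 enters row 1 and ejects 4. So w(9) = 4. P is now [[1, 3, 5, 8], [2, 6], [7], [9]].
Step i=8: Q has 8 at row 1, column 4; remove that cell from P, ejecting 8. So w(8) = 8. P is now [[1, 3, 5], [2, 6], [7], [9]].
Step i=7: Q has 7 at row 1, column 3; remove that cell from P, ejecting 5. So w(7) = 5. P is now [[1, 3], [2, 6], [7], [9]].
Step i=6: Q has 6 at row 2, column 2; remove 6 from row 2 of P and reverse-bump: 6 enters row 1 and ejects 3. So w(6) = 3. P is now [[1, 6], [2], [7], [9]].
Step i=5: Q has 5 at row 4, column 1; remove 9 from row 4 of P and reverse-bump: 9 enters row 3 and ejects 7; 7 enters row 2 and ejects 2; 2 enters row 1 and ejects 1. So w(5) = 1. P is now [[2, 6], [7], [9]].
Step i=4: Q has 4 at row 3, column 1; remove 9 from row 3 of P and reverse-bump: 9 enters row 2 and ejects 7; 7 enters row 1 and ejects 6. So w(4) = 6. P is now [[2, 7], [9]].
Step i=3: Q has 3 at row 1, column 2; remove that cell from P, ejecting 7. So w(3) = 7. P is now [[2], [9]].
Step i=2: Q has 2 at row 2, column 1; remove 9 from row 2 of P and reverse-bump: 9 enters row 1 and ejects 2. So w(2) = 2. P is now [[9]].
Step i=1: Q has 1 at row 1, column 1; remove that cell from P, ejecting 9. So w(1) = 9. P is now [].

So w = 9 2 7 6 1 3 5 8 4.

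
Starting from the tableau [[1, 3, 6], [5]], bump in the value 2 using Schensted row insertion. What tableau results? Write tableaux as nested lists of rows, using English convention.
[[1, 2, 6], [3], [5]]

In row 1, 2 replaces 3 (the leftmost entry greater than 2); 3 is bumped to row 2. In row 2, 3 replaces 5 (the leftmost entry greater than 3); 5 is bumped to row 3. 5 starts a new row 3. The new tableau is [[1, 2, 6], [3], [5]].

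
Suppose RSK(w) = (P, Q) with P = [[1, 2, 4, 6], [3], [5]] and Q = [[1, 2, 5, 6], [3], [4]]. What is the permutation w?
1 5 3 2 4 6

Reverse the RSK construction: for i from n down to 1, find the cell of Q containing i, remove the entry at that cell from P, and reverse-bump it up through P; the value ejected from row 1 is w(i).

Step i=6: Q has 6 at row 1, column 4; remove that cell from P, ejecting 6. So w(6) = 6. P is now [[1, 2, 4], [3], [5]].
Step i=5: Q has 5 at row 1, column 3; remove that cell from P, ejecting 4. So w(5) = 4. P is now [[1, 2], [3], [5]].
Step i=4: Q has 4 at row 3, column 1; remove 5 from row 3 of P and reverse-bump: 5 enters row 2 and ejects 3; 3 enters row 1 and ejects 2. So w(4) = 2. P is now [[1, 3], [5]].
Step i=3: Q has 3 at row 2, column 1; remove 5 from row 2 of P and reverse-bump: 5 enters row 1 and ejects 3. So w(3) = 3. P is now [[1, 5]].
Step i=2: Q has 2 at row 1, column 2; remove that cell from P, ejecting 5. So w(2) = 5. P is now [[1]].
Step i=1: Q has 1 at row 1, column 1; remove that cell from P, ejecting 1. So w(1) = 1. P is now [].

So w = 1 5 3 2 4 6.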